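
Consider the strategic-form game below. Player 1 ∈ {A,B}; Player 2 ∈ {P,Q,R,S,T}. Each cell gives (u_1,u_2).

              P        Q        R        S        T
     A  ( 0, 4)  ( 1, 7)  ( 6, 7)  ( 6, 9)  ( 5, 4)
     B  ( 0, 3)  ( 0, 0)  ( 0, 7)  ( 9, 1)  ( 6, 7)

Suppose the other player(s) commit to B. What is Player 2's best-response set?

argmax u_2 = {R,T}

u_2(P vs B) = 3
u_2(Q vs B) = 0
u_2(R vs B) = 7
u_2(S vs B) = 1
u_2(T vs B) = 7
max payoff 7 at {R,T}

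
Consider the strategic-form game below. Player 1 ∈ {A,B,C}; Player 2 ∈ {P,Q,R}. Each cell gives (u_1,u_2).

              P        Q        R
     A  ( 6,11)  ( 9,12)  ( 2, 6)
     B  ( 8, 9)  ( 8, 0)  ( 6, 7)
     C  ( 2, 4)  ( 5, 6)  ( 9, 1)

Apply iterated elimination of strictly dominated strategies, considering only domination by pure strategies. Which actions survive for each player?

P2 drop R (P beats it: A:11>6 B:9>7 C:4>1)
P1 drop C (A beats it: P:6>2 Q:9>5)
P1→{A,B} P2→{P,Q}

Remaining: P1:{A,B} P2:{P,Q}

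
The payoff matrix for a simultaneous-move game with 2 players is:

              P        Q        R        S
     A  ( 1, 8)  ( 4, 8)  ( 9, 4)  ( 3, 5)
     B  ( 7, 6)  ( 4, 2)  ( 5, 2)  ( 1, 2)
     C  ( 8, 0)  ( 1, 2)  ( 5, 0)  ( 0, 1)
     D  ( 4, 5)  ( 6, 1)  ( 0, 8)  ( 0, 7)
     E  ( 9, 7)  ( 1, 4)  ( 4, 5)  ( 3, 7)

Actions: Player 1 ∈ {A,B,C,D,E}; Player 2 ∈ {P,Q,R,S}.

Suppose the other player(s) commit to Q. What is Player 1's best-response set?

argmax u_1 = {D}

u_1(A vs Q) = 4
u_1(B vs Q) = 4
u_1(C vs Q) = 1
u_1(D vs Q) = 6
u_1(E vs Q) = 1
max payoff 6 at {D}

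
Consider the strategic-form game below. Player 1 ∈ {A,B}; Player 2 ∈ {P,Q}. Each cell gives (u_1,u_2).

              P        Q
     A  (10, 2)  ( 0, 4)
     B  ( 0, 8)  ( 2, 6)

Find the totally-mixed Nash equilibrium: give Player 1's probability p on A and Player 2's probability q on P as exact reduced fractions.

P1 indiff ⇒ q·10+(1-q)·0 = q·0+(1-q)·2 ⇒ q(10) = (1-q)(2) ⇒ q = 1/6
P2 indiff ⇒ p·2+(1-p)·8 = p·4+(1-p)·6 ⇒ p(-2) = (1-p)(-2) ⇒ p = 1/2

p=1/2, q=1/6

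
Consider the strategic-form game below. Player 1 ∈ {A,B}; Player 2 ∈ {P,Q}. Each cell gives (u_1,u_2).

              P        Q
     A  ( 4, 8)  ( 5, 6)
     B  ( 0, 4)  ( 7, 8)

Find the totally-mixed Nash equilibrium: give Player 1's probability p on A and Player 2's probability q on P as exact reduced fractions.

(p,q) = (2/3, 1/3)

P1 indiff ⇒ q·4+(1-q)·5 = q·0+(1-q)·7 ⇒ q(4) = (1-q)(2) ⇒ q = 1/3
P2 indiff ⇒ p·8+(1-p)·4 = p·6+(1-p)·8 ⇒ p(2) = (1-p)(4) ⇒ p = 2/3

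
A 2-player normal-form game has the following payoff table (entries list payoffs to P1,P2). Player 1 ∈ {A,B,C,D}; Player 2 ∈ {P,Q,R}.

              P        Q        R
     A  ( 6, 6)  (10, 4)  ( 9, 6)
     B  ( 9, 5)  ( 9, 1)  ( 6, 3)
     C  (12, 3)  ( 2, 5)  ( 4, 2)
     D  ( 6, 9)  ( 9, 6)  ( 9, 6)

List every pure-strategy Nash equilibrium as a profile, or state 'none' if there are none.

PSNE = {(A,R)}

(A,P): not NE [P1→C gives 12>6]
(A,Q): not NE [P2→R gives 6>4]
(A,R): NE
(B,P): not NE [P1→C gives 12>9]
(B,Q): not NE [P1→A gives 10>9; P2→P gives 5>1]
(B,R): not NE [P1→D gives 9>6; P2→P gives 5>3]
(C,P): not NE [P2→Q gives 5>3]
(C,Q): not NE [P1→A gives 10>2]
(C,R): not NE [P1→D gives 9>4; P2→Q gives 5>2]
(D,P): not NE [P1→C gives 12>6]
(D,Q): not NE [P1→A gives 10>9; P2→P gives 9>6]
(D,R): not NE [P2→P gives 9>6]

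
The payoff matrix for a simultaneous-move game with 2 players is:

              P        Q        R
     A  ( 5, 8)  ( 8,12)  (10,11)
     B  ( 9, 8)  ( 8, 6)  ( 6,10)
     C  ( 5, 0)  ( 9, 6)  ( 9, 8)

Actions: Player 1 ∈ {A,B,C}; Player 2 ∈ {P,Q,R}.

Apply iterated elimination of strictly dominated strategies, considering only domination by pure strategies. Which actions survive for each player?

Survivors P1:{A,C} P2:{Q,R}

P2 drop P (R beats it: A:11>8 B:10>8 C:8>0)
P1 drop B (C beats it: Q:9>8 R:9>6)
P1→{A,C} P2→{Q,R}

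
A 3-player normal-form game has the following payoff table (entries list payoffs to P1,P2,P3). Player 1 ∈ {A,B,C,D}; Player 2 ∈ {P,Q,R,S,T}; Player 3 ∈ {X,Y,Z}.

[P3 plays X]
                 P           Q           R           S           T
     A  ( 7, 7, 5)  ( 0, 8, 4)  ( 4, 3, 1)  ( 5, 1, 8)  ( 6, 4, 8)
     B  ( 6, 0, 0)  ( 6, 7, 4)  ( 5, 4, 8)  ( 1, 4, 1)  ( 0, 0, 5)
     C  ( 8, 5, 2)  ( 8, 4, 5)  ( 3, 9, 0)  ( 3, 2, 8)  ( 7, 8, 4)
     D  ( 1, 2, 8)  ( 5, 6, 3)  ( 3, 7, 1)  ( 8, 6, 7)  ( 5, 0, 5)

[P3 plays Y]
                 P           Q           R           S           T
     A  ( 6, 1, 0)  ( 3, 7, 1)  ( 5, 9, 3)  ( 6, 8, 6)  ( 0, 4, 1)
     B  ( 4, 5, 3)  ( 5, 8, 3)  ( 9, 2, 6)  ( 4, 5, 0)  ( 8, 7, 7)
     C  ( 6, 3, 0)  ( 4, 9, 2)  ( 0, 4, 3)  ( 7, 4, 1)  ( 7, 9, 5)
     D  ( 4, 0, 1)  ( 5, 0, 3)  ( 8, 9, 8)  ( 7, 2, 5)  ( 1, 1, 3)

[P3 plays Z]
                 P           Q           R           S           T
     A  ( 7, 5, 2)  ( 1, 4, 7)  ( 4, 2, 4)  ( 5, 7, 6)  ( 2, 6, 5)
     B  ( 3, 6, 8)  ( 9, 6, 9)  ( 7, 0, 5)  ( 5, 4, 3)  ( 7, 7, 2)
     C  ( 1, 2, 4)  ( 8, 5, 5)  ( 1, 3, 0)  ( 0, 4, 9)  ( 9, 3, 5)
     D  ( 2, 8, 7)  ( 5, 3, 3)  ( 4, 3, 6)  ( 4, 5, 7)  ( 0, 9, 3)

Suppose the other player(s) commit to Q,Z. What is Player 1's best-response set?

u_1(A vs Q,Z) = 1
u_1(B vs Q,Z) = 9
u_1(C vs Q,Z) = 8
u_1(D vs Q,Z) = 5
max payoff 9 at {B}

BR_1 = {B}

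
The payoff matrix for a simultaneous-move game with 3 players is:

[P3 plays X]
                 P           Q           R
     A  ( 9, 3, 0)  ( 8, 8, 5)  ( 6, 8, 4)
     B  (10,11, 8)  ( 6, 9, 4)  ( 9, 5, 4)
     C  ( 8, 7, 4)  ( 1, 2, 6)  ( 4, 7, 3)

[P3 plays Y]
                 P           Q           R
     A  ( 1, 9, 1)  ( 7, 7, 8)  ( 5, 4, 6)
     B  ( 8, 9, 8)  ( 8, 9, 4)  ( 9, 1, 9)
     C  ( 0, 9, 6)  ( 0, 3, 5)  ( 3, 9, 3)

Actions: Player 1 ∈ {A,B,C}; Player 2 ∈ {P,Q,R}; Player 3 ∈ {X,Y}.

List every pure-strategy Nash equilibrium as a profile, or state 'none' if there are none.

(A,P,X): not NE [P1→B gives 10>9; P2→R gives 8>3; P3→Y gives 1>0]
(A,P,Y): not NE [P1→B gives 8>1]
(A,Q,X): not NE [P3→Y gives 8>5]
(A,Q,Y): not NE [P1→B gives 8>7; P2→P gives 9>7]
(A,R,X): not NE [P1→B gives 9>6; P3→Y gives 6>4]
(A,R,Y): not NE [P1→B gives 9>5; P2→P gives 9>4]
(B,P,X): NE
(B,P,Y): NE
(B,Q,X): not NE [P1→A gives 8>6; P2→P gives 11>9]
(B,Q,Y): NE
(B,R,X): not NE [P2→P gives 11>5; P3→Y gives 9>4]
(B,R,Y): not NE [P2→Q gives 9>1]
(C,P,X): not NE [P1→B gives 10>8; P3→Y gives 6>4]
(C,P,Y): not NE [P1→B gives 8>0]
(C,Q,X): not NE [P1→A gives 8>1; P2→R gives 7>2]
(C,Q,Y): not NE [P1→B gives 8>0; P2→R gives 9>3; P3→X gives 6>5]
(C,R,X): not NE [P1→B gives 9>4]
(C,R,Y): not NE [P1→B gives 9>3]

PSNE = {(B,P,X), (B,P,Y), (B,Q,Y)}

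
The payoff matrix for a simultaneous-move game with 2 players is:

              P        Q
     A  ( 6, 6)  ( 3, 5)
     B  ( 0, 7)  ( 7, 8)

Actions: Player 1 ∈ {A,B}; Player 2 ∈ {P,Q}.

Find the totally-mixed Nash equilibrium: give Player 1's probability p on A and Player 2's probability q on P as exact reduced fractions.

P1 indiff ⇒ q·6+(1-q)·3 = q·0+(1-q)·7 ⇒ q(6) = (1-q)(4) ⇒ q = 2/5
P2 indiff ⇒ p·6+(1-p)·7 = p·5+(1-p)·8 ⇒ p(1) = (1-p)(1) ⇒ p = 1/2

P1 mixes 1/2 on A; P2 mixes 2/5 on P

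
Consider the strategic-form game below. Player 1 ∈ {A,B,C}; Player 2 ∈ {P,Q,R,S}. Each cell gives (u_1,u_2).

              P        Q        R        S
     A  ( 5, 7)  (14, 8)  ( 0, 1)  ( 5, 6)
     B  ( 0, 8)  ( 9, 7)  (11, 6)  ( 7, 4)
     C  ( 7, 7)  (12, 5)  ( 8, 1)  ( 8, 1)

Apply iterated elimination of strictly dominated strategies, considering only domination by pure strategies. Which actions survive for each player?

Survivors P1:{A,C} P2:{P,Q}

P2 drop R (P beats it: A:7>1 B:8>6 C:7>1)
P1 drop B (C beats it: P:7>0 Q:12>9 S:8>7)
P2 drop S (P beats it: A:7>6 C:7>1)
P1→{A,C} P2→{P,Q}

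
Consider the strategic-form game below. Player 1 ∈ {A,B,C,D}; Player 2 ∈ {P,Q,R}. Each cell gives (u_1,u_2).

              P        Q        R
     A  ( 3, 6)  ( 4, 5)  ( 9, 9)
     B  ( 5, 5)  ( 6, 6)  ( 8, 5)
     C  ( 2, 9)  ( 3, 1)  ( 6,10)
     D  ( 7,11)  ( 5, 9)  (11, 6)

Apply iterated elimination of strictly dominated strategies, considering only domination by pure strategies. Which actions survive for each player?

Remaining: P1:{B,D} P2:{P,Q}

P1 drop A (D beats it: P:7>3 Q:5>4 R:11>9)
P1 drop C (B beats it: P:5>2 Q:6>3 R:8>6)
P2 drop R (Q beats it: B:6>5 D:9>6)
P1→{B,D} P2→{P,Q}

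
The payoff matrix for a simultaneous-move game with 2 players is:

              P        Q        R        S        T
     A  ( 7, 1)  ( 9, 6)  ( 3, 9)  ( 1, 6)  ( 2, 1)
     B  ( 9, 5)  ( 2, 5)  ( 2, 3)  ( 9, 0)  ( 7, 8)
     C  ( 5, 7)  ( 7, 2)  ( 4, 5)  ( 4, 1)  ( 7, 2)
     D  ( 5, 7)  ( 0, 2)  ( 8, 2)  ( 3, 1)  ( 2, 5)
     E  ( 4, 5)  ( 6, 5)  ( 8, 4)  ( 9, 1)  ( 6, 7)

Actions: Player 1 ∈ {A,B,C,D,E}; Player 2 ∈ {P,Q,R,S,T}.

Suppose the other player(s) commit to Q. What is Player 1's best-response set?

u_1(A vs Q) = 9
u_1(B vs Q) = 2
u_1(C vs Q) = 7
u_1(D vs Q) = 0
u_1(E vs Q) = 6
max payoff 9 at {A}

argmax u_1 = {A}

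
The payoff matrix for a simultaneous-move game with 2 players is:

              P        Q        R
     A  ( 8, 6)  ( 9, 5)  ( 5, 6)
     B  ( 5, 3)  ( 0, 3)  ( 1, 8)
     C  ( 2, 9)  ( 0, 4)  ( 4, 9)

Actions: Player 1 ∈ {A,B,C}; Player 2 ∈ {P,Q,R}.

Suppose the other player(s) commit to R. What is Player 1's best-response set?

u_1(A vs R) = 5
u_1(B vs R) = 1
u_1(C vs R) = 4
max payoff 5 at {A}

argmax u_1 = {A}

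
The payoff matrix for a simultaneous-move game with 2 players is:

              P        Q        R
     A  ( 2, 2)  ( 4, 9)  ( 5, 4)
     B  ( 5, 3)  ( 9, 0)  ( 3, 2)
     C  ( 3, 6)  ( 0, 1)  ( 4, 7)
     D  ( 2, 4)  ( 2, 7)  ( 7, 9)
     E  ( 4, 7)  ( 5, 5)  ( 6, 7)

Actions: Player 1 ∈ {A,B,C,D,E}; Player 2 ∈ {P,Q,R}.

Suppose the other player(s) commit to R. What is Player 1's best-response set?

BR_1 = {D}

u_1(A vs R) = 5
u_1(B vs R) = 3
u_1(C vs R) = 4
u_1(D vs R) = 7
u_1(E vs R) = 6
max payoff 7 at {D}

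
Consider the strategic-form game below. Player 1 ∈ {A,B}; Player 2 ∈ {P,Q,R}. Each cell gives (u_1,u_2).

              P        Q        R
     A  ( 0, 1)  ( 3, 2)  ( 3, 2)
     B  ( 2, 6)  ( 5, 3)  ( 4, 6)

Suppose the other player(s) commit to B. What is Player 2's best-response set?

P2 best: {P,R}

u_2(P vs B) = 6
u_2(Q vs B) = 3
u_2(R vs B) = 6
max payoff 6 at {P,R}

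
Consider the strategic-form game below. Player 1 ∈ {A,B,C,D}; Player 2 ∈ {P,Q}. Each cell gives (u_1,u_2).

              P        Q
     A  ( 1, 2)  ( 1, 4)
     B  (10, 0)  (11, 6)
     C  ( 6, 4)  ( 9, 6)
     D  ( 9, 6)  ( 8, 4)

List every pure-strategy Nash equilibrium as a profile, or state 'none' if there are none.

PSNE = {(B,Q)}

(A,P): not NE [P1→B gives 10>1; P2→Q gives 4>2]
(A,Q): not NE [P1→B gives 11>1]
(B,P): not NE [P2→Q gives 6>0]
(B,Q): NE
(C,P): not NE [P1→B gives 10>6; P2→Q gives 6>4]
(C,Q): not NE [P1→B gives 11>9]
(D,P): not NE [P1→B gives 10>9]
(D,Q): not NE [P1→B gives 11>8; P2→P gives 6>4]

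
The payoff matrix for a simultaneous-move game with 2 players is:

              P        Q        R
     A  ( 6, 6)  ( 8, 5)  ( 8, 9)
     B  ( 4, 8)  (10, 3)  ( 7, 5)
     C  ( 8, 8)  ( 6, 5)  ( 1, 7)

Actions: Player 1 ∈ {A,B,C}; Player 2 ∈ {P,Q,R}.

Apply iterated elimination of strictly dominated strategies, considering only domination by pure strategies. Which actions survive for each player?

Remaining: P1:{A,C} P2:{P,R}

P2 drop Q (P beats it: A:6>5 B:8>3 C:8>5)
P1 drop B (A beats it: P:6>4 R:8>7)
P1→{A,C} P2→{P,R}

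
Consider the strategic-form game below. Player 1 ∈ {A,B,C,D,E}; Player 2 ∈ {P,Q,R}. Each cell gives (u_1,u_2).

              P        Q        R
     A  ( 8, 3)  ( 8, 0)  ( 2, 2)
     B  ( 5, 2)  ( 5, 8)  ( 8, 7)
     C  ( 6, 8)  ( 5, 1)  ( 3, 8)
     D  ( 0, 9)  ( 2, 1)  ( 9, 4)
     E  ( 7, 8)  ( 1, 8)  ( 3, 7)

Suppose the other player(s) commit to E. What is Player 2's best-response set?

argmax u_2 = {P,Q}

u_2(P vs E) = 8
u_2(Q vs E) = 8
u_2(R vs E) = 7
max payoff 8 at {P,Q}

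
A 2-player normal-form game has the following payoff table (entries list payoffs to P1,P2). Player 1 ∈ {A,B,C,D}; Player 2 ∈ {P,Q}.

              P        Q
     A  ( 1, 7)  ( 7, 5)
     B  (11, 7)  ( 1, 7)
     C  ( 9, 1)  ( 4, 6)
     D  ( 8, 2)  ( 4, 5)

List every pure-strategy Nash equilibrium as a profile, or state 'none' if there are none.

(A,P): not NE [P1→B gives 11>1]
(A,Q): not NE [P2→P gives 7>5]
(B,P): NE
(B,Q): not NE [P1→A gives 7>1]
(C,P): not NE [P1→B gives 11>9; P2→Q gives 6>1]
(C,Q): not NE [P1→A gives 7>4]
(D,P): not NE [P1→B gives 11>8; P2→Q gives 5>2]
(D,Q): not NE [P1→A gives 7>4]

NE set: (B,P)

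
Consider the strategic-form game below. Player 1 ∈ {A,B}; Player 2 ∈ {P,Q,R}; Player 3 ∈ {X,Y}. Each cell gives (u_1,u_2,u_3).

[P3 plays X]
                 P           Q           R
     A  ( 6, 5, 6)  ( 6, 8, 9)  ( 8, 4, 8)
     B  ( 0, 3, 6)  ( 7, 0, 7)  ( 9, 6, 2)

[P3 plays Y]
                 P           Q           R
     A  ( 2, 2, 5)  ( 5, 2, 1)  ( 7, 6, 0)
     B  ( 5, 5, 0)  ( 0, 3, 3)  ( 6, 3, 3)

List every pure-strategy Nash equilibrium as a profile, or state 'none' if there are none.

(A,P,X): not NE [P2→Q gives 8>5]
(A,P,Y): not NE [P1→B gives 5>2; P2→R gives 6>2; P3→X gives 6>5]
(A,Q,X): not NE [P1→B gives 7>6]
(A,Q,Y): not NE [P2→R gives 6>2; P3→X gives 9>1]
(A,R,X): not NE [P1→B gives 9>8; P2→Q gives 8>4]
(A,R,Y): not NE [P3→X gives 8>0]
(B,P,X): not NE [P1→A gives 6>0; P2→R gives 6>3]
(B,P,Y): not NE [P3→X gives 6>0]
(B,Q,X): not NE [P2→R gives 6>0]
(B,Q,Y): not NE [P1→A gives 5>0; P2→P gives 5>3; P3→X gives 7>3]
(B,R,X): not NE [P3→Y gives 3>2]
(B,R,Y): not NE [P1→A gives 7>6; P2→P gives 5>3]

Equilibria: none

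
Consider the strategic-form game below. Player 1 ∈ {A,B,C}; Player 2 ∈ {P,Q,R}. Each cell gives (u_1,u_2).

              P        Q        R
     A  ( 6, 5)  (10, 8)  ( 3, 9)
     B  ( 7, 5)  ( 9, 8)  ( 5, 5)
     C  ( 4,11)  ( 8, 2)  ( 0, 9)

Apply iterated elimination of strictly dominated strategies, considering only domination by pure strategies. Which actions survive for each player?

P1 drop C (A beats it: P:6>4 Q:10>8 R:3>0)
P2 drop P (Q beats it: A:8>5 B:8>5)
P1→{A,B} P2→{Q,R}

Survivors P1:{A,B} P2:{Q,R}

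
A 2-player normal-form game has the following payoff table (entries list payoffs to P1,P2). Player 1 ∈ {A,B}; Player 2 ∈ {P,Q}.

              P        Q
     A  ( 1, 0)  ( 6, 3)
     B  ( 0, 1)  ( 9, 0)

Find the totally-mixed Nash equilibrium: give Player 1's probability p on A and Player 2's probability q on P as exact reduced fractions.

(p,q) = (1/4, 3/4)

P1 indiff ⇒ q·1+(1-q)·6 = q·0+(1-q)·9 ⇒ q(1) = (1-q)(3) ⇒ q = 3/4
P2 indiff ⇒ p·0+(1-p)·1 = p·3+(1-p)·0 ⇒ p(-3) = (1-p)(-1) ⇒ p = 1/4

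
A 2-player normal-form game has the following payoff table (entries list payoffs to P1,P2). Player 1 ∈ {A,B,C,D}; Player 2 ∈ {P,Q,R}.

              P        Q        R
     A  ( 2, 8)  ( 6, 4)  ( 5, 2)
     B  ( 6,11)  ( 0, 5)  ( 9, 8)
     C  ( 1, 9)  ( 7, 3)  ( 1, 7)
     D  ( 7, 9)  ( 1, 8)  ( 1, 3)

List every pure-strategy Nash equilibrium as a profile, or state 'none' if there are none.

PSNE = {(D,P)}

(A,P): not NE [P1→D gives 7>2]
(A,Q): not NE [P1→C gives 7>6; P2→P gives 8>4]
(A,R): not NE [P1→B gives 9>5; P2→P gives 8>2]
(B,P): not NE [P1→D gives 7>6]
(B,Q): not NE [P1→C gives 7>0; P2→P gives 11>5]
(B,R): not NE [P2→P gives 11>8]
(C,P): not NE [P1→D gives 7>1]
(C,Q): not NE [P2→P gives 9>3]
(C,R): not NE [P1→B gives 9>1; P2→P gives 9>7]
(D,P): NE
(D,Q): not NE [P1→C gives 7>1; P2→P gives 9>8]
(D,R): not NE [P1→B gives 9>1; P2→P gives 9>3]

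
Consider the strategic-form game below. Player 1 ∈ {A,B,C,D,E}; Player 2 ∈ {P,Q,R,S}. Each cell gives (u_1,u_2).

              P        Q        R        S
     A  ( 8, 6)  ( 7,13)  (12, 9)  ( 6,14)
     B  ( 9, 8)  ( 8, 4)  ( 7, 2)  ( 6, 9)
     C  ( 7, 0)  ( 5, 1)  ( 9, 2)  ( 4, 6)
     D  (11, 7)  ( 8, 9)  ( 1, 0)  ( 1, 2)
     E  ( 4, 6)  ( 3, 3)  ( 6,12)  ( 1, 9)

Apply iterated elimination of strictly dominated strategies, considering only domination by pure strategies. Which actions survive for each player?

P1 drop C (A beats it: P:8>7 Q:7>5 R:12>9 S:6>4)
P1 drop E (A beats it: P:8>4 Q:7>3 R:12>6 S:6>1)
P2 drop R (Q beats it: A:13>9 B:4>2 D:9>0)
P1→{A,B,D} P2→{P,Q,S}

Survivors P1:{A,B,D} P2:{P,Q,S}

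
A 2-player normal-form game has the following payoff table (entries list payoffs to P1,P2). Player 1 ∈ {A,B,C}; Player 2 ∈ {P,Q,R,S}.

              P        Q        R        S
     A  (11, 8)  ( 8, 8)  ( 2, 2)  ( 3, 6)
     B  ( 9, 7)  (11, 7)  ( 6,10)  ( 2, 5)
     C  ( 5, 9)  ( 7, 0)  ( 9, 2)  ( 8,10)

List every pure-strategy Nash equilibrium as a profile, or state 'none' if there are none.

Nash profiles: (A,P), (C,S)

(A,P): NE
(A,Q): not NE [P1→B gives 11>8]
(A,R): not NE [P1→C gives 9>2; P2→Q gives 8>2]
(A,S): not NE [P1→C gives 8>3; P2→Q gives 8>6]
(B,P): not NE [P1→A gives 11>9; P2→R gives 10>7]
(B,Q): not NE [P2→R gives 10>7]
(B,R): not NE [P1→C gives 9>6]
(B,S): not NE [P1→C gives 8>2; P2→R gives 10>5]
(C,P): not NE [P1→A gives 11>5; P2→S gives 10>9]
(C,Q): not NE [P1→B gives 11>7; P2→S gives 10>0]
(C,R): not NE [P2→S gives 10>2]
(C,S): NE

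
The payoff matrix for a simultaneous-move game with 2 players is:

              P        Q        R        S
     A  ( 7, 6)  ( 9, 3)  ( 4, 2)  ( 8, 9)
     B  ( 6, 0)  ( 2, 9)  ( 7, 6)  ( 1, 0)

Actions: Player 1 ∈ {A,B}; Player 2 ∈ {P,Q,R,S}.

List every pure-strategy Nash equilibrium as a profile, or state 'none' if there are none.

PSNE = {(A,S)}

(A,P): not NE [P2→S gives 9>6]
(A,Q): not NE [P2→S gives 9>3]
(A,R): not NE [P1→B gives 7>4; P2→S gives 9>2]
(A,S): NE
(B,P): not NE [P1→A gives 7>6; P2→Q gives 9>0]
(B,Q): not NE [P1→A gives 9>2]
(B,R): not NE [P2→Q gives 9>6]
(B,S): not NE [P1→A gives 8>1; P2→Q gives 9>0]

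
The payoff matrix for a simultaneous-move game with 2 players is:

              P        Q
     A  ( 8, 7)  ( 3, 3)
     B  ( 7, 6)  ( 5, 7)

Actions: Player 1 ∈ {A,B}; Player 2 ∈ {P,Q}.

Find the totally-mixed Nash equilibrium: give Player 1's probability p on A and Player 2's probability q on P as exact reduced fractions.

p=1/5, q=2/3

P1 indiff ⇒ q·8+(1-q)·3 = q·7+(1-q)·5 ⇒ q(1) = (1-q)(2) ⇒ q = 2/3
P2 indiff ⇒ p·7+(1-p)·6 = p·3+(1-p)·7 ⇒ p(4) = (1-p)(1) ⇒ p = 1/5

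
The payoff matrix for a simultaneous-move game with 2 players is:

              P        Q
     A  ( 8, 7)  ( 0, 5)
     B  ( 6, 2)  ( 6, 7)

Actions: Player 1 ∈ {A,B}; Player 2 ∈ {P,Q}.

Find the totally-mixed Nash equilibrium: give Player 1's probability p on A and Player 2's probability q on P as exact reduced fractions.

P1 indiff ⇒ q·8+(1-q)·0 = q·6+(1-q)·6 ⇒ q(2) = (1-q)(6) ⇒ q = 3/4
P2 indiff ⇒ p·7+(1-p)·2 = p·5+(1-p)·7 ⇒ p(2) = (1-p)(5) ⇒ p = 5/7

P1 mixes 5/7 on A; P2 mixes 3/4 on P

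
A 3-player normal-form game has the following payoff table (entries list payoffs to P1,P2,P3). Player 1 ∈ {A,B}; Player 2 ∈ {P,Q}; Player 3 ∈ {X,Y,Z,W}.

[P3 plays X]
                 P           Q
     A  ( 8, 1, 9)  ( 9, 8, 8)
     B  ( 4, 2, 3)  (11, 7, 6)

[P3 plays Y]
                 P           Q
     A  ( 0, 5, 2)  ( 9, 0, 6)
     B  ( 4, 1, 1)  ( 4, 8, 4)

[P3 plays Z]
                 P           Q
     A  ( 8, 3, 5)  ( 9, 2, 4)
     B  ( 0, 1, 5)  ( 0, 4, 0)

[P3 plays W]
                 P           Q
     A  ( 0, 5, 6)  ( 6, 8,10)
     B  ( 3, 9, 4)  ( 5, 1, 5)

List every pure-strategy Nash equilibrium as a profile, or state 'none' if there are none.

NE set: (A,Q,W), (B,Q,X)

(A,P,X): not NE [P2→Q gives 8>1]
(A,P,Y): not NE [P1→B gives 4>0; P3→X gives 9>2]
(A,P,Z): not NE [P3→X gives 9>5]
(A,P,W): not NE [P1→B gives 3>0; P2→Q gives 8>5; P3→X gives 9>6]
(A,Q,X): not NE [P1→B gives 11>9; P3→W gives 10>8]
(A,Q,Y): not NE [P2→P gives 5>0; P3→W gives 10>6]
(A,Q,Z): not NE [P2→P gives 3>2; P3→W gives 10>4]
(A,Q,W): NE
(B,P,X): not NE [P1→A gives 8>4; P2→Q gives 7>2; P3→Z gives 5>3]
(B,P,Y): not NE [P2→Q gives 8>1; P3→Z gives 5>1]
(B,P,Z): not NE [P1→A gives 8>0; P2→Q gives 4>1]
(B,P,W): not NE [P3→Z gives 5>4]
(B,Q,X): NE
(B,Q,Y): not NE [P1→A gives 9>4; P3→X gives 6>4]
(B,Q,Z): not NE [P1→A gives 9>0; P3→X gives 6>0]
(B,Q,W): not NE [P1→A gives 6>5; P2→P gives 9>1; P3→X gives 6>5]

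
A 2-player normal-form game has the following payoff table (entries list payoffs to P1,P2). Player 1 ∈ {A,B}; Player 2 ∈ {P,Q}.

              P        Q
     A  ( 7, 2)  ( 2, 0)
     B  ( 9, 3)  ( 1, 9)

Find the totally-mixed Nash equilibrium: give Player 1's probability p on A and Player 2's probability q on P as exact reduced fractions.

P1 indiff ⇒ q·7+(1-q)·2 = q·9+(1-q)·1 ⇒ q(-2) = (1-q)(-1) ⇒ q = 1/3
P2 indiff ⇒ p·2+(1-p)·3 = p·0+(1-p)·9 ⇒ p(2) = (1-p)(6) ⇒ p = 3/4

P1 mixes 3/4 on A; P2 mixes 1/3 on P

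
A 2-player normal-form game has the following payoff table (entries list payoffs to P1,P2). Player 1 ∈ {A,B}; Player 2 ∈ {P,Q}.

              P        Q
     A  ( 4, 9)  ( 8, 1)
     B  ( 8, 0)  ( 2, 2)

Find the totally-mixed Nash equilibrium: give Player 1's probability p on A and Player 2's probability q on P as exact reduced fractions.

p=1/5, q=3/5

P1 indiff ⇒ q·4+(1-q)·8 = q·8+(1-q)·2 ⇒ q(-4) = (1-q)(-6) ⇒ q = 3/5
P2 indiff ⇒ p·9+(1-p)·0 = p·1+(1-p)·2 ⇒ p(8) = (1-p)(2) ⇒ p = 1/5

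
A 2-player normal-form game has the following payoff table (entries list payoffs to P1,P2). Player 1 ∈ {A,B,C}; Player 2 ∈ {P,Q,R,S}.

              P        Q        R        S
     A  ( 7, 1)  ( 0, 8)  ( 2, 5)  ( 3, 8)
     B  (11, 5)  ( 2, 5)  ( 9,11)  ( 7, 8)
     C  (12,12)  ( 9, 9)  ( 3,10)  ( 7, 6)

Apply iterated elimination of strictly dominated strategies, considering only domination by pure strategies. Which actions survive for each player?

IESDS → P1:{B,C} P2:{P,R}

P1 drop A (B beats it: P:11>7 Q:2>0 R:9>2 S:7>3)
P2 drop Q (R beats it: B:11>5 C:10>9)
P2 drop S (R beats it: B:11>8 C:10>6)
P1→{B,C} P2→{P,R}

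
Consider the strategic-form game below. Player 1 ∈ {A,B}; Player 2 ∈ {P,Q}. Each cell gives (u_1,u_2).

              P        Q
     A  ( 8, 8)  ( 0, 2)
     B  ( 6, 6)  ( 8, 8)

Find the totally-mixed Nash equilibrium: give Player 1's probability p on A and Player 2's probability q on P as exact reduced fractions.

P1 indiff ⇒ q·8+(1-q)·0 = q·6+(1-q)·8 ⇒ q(2) = (1-q)(8) ⇒ q = 4/5
P2 indiff ⇒ p·8+(1-p)·6 = p·2+(1-p)·8 ⇒ p(6) = (1-p)(2) ⇒ p = 1/4

(p,q) = (1/4, 4/5)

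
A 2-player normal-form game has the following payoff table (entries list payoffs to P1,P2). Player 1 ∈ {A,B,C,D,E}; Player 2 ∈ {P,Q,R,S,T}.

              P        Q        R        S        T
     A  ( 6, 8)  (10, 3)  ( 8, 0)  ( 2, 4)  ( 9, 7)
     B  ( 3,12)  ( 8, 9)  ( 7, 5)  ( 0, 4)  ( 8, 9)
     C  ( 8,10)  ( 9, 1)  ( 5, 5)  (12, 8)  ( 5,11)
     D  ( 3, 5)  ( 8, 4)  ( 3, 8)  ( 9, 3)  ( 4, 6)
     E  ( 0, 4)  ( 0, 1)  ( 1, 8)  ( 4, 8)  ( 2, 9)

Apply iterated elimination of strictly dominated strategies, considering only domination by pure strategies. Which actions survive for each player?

P1 drop B (A beats it: P:6>3 Q:10>8 R:8>7 S:2>0 T:9>8)
P1 drop D (C beats it: P:8>3 Q:9>8 R:5>3 S:12>9 T:5>4)
P1 drop E (C beats it: P:8>0 Q:9>0 R:5>1 S:12>4 T:5>2)
P2 drop Q (P beats it: A:8>3 C:10>1)
P2 drop R (P beats it: A:8>0 C:10>5)
P2 drop S (P beats it: A:8>4 C:10>8)
P1→{A,C} P2→{P,T}

IESDS → P1:{A,C} P2:{P,T}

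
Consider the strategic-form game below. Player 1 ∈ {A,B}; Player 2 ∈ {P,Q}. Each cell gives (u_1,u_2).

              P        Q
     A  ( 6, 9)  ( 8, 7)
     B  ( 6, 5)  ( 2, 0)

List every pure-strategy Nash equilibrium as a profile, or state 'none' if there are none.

(A,P): NE
(A,Q): not NE [P2→P gives 9>7]
(B,P): NE
(B,Q): not NE [P1→A gives 8>2; P2→P gives 5>0]

PSNE = {(A,P), (B,P)}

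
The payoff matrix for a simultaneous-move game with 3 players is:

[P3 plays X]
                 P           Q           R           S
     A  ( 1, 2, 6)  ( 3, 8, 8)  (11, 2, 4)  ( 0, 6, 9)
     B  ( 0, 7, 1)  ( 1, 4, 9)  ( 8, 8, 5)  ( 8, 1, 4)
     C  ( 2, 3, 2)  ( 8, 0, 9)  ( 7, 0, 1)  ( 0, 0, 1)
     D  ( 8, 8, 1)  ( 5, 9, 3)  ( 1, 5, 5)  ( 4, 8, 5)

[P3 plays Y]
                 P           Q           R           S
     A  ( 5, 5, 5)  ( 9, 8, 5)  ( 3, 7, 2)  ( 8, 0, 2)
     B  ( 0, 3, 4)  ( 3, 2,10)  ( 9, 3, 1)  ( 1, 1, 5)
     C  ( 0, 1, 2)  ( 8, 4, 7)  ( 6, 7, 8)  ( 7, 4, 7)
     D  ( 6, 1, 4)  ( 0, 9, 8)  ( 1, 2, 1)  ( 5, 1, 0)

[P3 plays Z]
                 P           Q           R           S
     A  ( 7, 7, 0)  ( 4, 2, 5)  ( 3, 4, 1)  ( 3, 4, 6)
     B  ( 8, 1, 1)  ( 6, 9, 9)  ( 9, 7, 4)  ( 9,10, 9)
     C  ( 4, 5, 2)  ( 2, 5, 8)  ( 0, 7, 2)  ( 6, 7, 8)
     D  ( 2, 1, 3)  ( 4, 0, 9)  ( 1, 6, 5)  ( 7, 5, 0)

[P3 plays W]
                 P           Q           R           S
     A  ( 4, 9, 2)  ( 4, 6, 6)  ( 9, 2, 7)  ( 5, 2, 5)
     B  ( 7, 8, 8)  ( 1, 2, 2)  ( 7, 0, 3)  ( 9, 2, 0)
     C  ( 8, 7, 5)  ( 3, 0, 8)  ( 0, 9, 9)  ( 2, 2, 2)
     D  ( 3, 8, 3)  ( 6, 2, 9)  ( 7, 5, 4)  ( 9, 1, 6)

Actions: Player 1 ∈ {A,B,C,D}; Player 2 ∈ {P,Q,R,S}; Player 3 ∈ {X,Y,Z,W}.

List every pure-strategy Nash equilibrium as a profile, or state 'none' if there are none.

(A,P,X): not NE [P1→D gives 8>1; P2→Q gives 8>2]
(A,P,Y): not NE [P1→D gives 6>5; P2→Q gives 8>5; P3→X gives 6>5]
(A,P,Z): not NE [P1→B gives 8>7; P3→X gives 6>0]
(A,P,W): not NE [P1→C gives 8>4; P3→X gives 6>2]
(A,Q,X): not NE [P1→C gives 8>3]
(A,Q,Y): not NE [P3→X gives 8>5]
(A,Q,Z): not NE [P1→B gives 6>4; P2→P gives 7>2; P3→X gives 8>5]
(A,Q,W): not NE [P1→D gives 6>4; P2→P gives 9>6; P3→X gives 8>6]
(A,R,X): not NE [P2→Q gives 8>2; P3→W gives 7>4]
(A,R,Y): not NE [P1→B gives 9>3; P2→Q gives 8>7; P3→W gives 7>2]
(A,R,Z): not NE [P1→B gives 9>3; P2→P gives 7>4; P3→W gives 7>1]
(A,R,W): not NE [P2→P gives 9>2]
(A,S,X): not NE [P1→B gives 8>0; P2→Q gives 8>6]
(A,S,Y): not NE [P2→Q gives 8>0; P3→X gives 9>2]
(A,S,Z): not NE [P1→B gives 9>3; P2→P gives 7>4; P3→X gives 9>6]
(A,S,W): not NE [P1→D gives 9>5; P2→P gives 9>2; P3→X gives 9>5]
(B,P,X): not NE [P1→D gives 8>0; P2→R gives 8>7; P3→W gives 8>1]
(B,P,Y): not NE [P1→D gives 6>0; P3→W gives 8>4]
(B,P,Z): not NE [P2→S gives 10>1; P3→W gives 8>1]
(B,P,W): not NE [P1→C gives 8>7]
(B,Q,X): not NE [P1→C gives 8>1; P2→R gives 8>4; P3→Y gives 10>9]
(B,Q,Y): not NE [P1→A gives 9>3; P2→R gives 3>2]
(B,Q,Z): not NE [P2→S gives 10>9; P3→Y gives 10>9]
(B,Q,W): not NE [P1→D gives 6>1; P2→P gives 8>2; P3→Y gives 10>2]
(B,R,X): not NE [P1→A gives 11>8]
(B,R,Y): not NE [P3→X gives 5>1]
(B,R,Z): not NE [P2→S gives 10>7; P3→X gives 5>4]
(B,R,W): not NE [P1→A gives 9>7; P2→P gives 8>0; P3→X gives 5>3]
(B,S,X): not NE [P2→R gives 8>1; P3→Z gives 9>4]
(B,S,Y): not NE [P1→A gives 8>1; P2→R gives 3>1; P3→Z gives 9>5]
(B,S,Z): NE
(B,S,W): not NE [P2→P gives 8>2; P3→Z gives 9>0]
(C,P,X): not NE [P1→D gives 8>2; P3→W gives 5>2]
(C,P,Y): not NE [P1→D gives 6>0; P2→R gives 7>1; P3→W gives 5>2]
(C,P,Z): not NE [P1→B gives 8>4; P2→S gives 7>5; P3→W gives 5>2]
(C,P,W): not NE [P2→R gives 9>7]
(C,Q,X): not NE [P2→P gives 3>0]
(C,Q,Y): not NE [P1→A gives 9>8; P2→R gives 7>4; P3→X gives 9>7]
(C,Q,Z): not NE [P1→B gives 6>2; P2→S gives 7>5; P3→X gives 9>8]
(C,Q,W): not NE [P1→D gives 6>3; P2→R gives 9>0; P3→X gives 9>8]
(C,R,X): not NE [P1→A gives 11>7; P2→P gives 3>0; P3→W gives 9>1]
(C,R,Y): not NE [P1→B gives 9>6; P3→W gives 9>8]
(C,R,Z): not NE [P1→B gives 9>0; P3→W gives 9>2]
(C,R,W): not NE [P1→A gives 9>0]
(C,S,X): not NE [P1→B gives 8>0; P2→P gives 3>0; P3→Z gives 8>1]
(C,S,Y): not NE [P1→A gives 8>7; P2→R gives 7>4; P3→Z gives 8>7]
(C,S,Z): not NE [P1→B gives 9>6]
(C,S,W): not NE [P1→D gives 9>2; P2→R gives 9>2; P3→Z gives 8>2]
(D,P,X): not NE [P2→Q gives 9>8; P3→Y gives 4>1]
(D,P,Y): not NE [P2→Q gives 9>1]
(D,P,Z): not NE [P1→B gives 8>2; P2→R gives 6>1; P3→Y gives 4>3]
(D,P,W): not NE [P1→C gives 8>3; P3→Y gives 4>3]
(D,Q,X): not NE [P1→C gives 8>5; P3→W gives 9>3]
(D,Q,Y): not NE [P1→A gives 9>0; P3→W gives 9>8]
(D,Q,Z): not NE [P1→B gives 6>4; P2→R gives 6>0]
(D,Q,W): not NE [P2→P gives 8>2]
(D,R,X): not NE [P1→A gives 11>1; P2→Q gives 9>5]
(D,R,Y): not NE [P1→B gives 9>1; P2→Q gives 9>2; P3→Z gives 5>1]
(D,R,Z): not NE [P1→B gives 9>1]
(D,R,W): not NE [P1→A gives 9>7; P2→P gives 8>5; P3→Z gives 5>4]
(D,S,X): not NE [P1→B gives 8>4; P2→Q gives 9>8; P3→W gives 6>5]
(D,S,Y): not NE [P1→A gives 8>5; P2→Q gives 9>1; P3→W gives 6>0]
(D,S,Z): not NE [P1→B gives 9>7; P2→R gives 6>5; P3→W gives 6>0]
(D,S,W): not NE [P2→P gives 8>1]

NE set: (B,S,Z)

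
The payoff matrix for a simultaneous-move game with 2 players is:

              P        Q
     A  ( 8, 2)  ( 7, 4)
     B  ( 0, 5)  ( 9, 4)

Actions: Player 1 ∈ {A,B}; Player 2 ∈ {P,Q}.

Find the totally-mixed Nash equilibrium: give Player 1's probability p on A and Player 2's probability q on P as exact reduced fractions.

(p,q) = (1/3, 1/5)

P1 indiff ⇒ q·8+(1-q)·7 = q·0+(1-q)·9 ⇒ q(8) = (1-q)(2) ⇒ q = 1/5
P2 indiff ⇒ p·2+(1-p)·5 = p·4+(1-p)·4 ⇒ p(-2) = (1-p)(-1) ⇒ p = 1/3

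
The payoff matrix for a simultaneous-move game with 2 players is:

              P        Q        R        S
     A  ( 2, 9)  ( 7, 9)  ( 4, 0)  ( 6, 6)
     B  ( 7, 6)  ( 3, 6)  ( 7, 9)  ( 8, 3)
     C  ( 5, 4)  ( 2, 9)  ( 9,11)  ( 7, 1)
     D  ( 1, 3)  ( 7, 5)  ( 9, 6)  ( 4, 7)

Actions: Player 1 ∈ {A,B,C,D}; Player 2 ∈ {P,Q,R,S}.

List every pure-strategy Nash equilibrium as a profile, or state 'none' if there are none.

NE set: (A,Q), (C,R)

(A,P): not NE [P1→B gives 7>2]
(A,Q): NE
(A,R): not NE [P1→D gives 9>4; P2→Q gives 9>0]
(A,S): not NE [P1→B gives 8>6; P2→Q gives 9>6]
(B,P): not NE [P2→R gives 9>6]
(B,Q): not NE [P1→D gives 7>3; P2→R gives 9>6]
(B,R): not NE [P1→D gives 9>7]
(B,S): not NE [P2→R gives 9>3]
(C,P): not NE [P1→B gives 7>5; P2→R gives 11>4]
(C,Q): not NE [P1→D gives 7>2; P2→R gives 11>9]
(C,R): NE
(C,S): not NE [P1→B gives 8>7; P2→R gives 11>1]
(D,P): not NE [P1→B gives 7>1; P2→S gives 7>3]
(D,Q): not NE [P2→S gives 7>5]
(D,R): not NE [P2→S gives 7>6]
(D,S): not NE [P1→B gives 8>4]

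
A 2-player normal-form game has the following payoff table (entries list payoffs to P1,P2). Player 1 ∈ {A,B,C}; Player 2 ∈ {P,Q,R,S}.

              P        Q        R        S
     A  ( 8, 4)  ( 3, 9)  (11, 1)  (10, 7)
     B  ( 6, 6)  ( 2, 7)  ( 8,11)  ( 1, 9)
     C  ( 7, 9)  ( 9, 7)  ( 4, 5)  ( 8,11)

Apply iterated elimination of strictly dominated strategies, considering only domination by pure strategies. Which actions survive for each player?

Survivors P1:{A,C} P2:{Q,S}

P1 drop B (A beats it: P:8>6 Q:3>2 R:11>8 S:10>1)
P2 drop P (S beats it: A:7>4 C:11>9)
P2 drop R (Q beats it: A:9>1 C:7>5)
P1→{A,C} P2→{Q,S}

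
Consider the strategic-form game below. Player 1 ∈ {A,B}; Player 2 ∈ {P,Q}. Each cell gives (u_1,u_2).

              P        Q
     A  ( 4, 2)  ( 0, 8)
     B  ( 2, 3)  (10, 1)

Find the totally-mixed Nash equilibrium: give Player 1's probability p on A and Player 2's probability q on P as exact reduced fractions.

P1 indiff ⇒ q·4+(1-q)·0 = q·2+(1-q)·10 ⇒ q(2) = (1-q)(10) ⇒ q = 5/6
P2 indiff ⇒ p·2+(1-p)·3 = p·8+(1-p)·1 ⇒ p(-6) = (1-p)(-2) ⇒ p = 1/4

p=1/4, q=5/6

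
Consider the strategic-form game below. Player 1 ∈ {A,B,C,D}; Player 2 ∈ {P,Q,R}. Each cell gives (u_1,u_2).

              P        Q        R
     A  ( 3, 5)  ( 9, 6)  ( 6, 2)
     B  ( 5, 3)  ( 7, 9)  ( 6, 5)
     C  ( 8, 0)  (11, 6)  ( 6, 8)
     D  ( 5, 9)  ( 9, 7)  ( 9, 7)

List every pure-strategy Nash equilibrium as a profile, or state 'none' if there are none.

PSNE: ∅

(A,P): not NE [P1→C gives 8>3; P2→Q gives 6>5]
(A,Q): not NE [P1→C gives 11>9]
(A,R): not NE [P1→D gives 9>6; P2→Q gives 6>2]
(B,P): not NE [P1→C gives 8>5; P2→Q gives 9>3]
(B,Q): not NE [P1→C gives 11>7]
(B,R): not NE [P1→D gives 9>6; P2→Q gives 9>5]
(C,P): not NE [P2→R gives 8>0]
(C,Q): not NE [P2→R gives 8>6]
(C,R): not NE [P1→D gives 9>6]
(D,P): not NE [P1→C gives 8>5]
(D,Q): not NE [P1→C gives 11>9; P2→P gives 9>7]
(D,R): not NE [P2→P gives 9>7]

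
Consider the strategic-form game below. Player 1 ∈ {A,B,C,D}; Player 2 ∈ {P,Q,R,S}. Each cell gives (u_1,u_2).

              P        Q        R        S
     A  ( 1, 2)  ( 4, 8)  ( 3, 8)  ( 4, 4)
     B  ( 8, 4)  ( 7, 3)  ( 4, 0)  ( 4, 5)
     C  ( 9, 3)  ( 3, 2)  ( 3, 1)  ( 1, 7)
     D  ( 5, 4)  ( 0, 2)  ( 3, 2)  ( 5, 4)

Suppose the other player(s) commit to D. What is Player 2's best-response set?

u_2(P vs D) = 4
u_2(Q vs D) = 2
u_2(R vs D) = 2
u_2(S vs D) = 4
max payoff 4 at {P,S}

P2 best: {P,S}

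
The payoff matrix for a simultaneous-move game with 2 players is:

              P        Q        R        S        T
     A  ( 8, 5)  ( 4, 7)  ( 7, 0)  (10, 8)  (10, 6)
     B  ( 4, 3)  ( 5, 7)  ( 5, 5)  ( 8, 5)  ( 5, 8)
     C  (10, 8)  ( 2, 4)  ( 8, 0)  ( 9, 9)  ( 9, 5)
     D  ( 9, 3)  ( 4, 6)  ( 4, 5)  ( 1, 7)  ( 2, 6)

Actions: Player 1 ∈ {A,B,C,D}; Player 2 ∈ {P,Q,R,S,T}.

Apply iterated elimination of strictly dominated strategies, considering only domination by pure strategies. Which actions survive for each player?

IESDS → P1:{A,B} P2:{Q,S,T}

P2 drop P (S beats it: A:8>5 B:5>3 C:9>8 D:7>3)
P1 drop D (B beats it: Q:5>4 R:5>4 S:8>1 T:5>2)
P2 drop R (Q beats it: A:7>0 B:7>5 C:4>0)
P1 drop C (A beats it: Q:4>2 S:10>9 T:10>9)
P1→{A,B} P2→{Q,S,T}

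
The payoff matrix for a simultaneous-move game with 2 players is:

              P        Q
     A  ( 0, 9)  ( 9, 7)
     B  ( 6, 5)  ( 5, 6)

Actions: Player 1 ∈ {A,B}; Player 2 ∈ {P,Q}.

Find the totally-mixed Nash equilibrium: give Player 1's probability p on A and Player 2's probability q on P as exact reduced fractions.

P1 indiff ⇒ q·0+(1-q)·9 = q·6+(1-q)·5 ⇒ q(-6) = (1-q)(-4) ⇒ q = 2/5
P2 indiff ⇒ p·9+(1-p)·5 = p·7+(1-p)·6 ⇒ p(2) = (1-p)(1) ⇒ p = 1/3

P1 mixes 1/3 on A; P2 mixes 2/5 on P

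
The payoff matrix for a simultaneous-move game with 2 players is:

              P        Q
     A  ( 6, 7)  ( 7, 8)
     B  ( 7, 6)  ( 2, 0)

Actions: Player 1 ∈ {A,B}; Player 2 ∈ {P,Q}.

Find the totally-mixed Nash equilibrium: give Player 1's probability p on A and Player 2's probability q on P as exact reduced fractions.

P1 indiff ⇒ q·6+(1-q)·7 = q·7+(1-q)·2 ⇒ q(-1) = (1-q)(-5) ⇒ q = 5/6
P2 indiff ⇒ p·7+(1-p)·6 = p·8+(1-p)·0 ⇒ p(-1) = (1-p)(-6) ⇒ p = 6/7

P1 mixes 6/7 on A; P2 mixes 5/6 on P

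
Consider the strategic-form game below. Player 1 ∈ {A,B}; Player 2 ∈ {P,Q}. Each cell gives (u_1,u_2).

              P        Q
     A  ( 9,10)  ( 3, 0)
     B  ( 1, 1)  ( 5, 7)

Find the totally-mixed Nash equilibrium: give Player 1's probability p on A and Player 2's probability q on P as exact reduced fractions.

P1 indiff ⇒ q·9+(1-q)·3 = q·1+(1-q)·5 ⇒ q(8) = (1-q)(2) ⇒ q = 1/5
P2 indiff ⇒ p·10+(1-p)·1 = p·0+(1-p)·7 ⇒ p(10) = (1-p)(6) ⇒ p = 3/8

(p,q) = (3/8, 1/5)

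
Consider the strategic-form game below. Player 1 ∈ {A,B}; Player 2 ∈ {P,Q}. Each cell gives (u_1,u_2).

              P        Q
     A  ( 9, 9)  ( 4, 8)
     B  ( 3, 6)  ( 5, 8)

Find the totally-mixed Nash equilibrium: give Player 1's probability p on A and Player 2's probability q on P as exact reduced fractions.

p=2/3, q=1/7

P1 indiff ⇒ q·9+(1-q)·4 = q·3+(1-q)·5 ⇒ q(6) = (1-q)(1) ⇒ q = 1/7
P2 indiff ⇒ p·9+(1-p)·6 = p·8+(1-p)·8 ⇒ p(1) = (1-p)(2) ⇒ p = 2/3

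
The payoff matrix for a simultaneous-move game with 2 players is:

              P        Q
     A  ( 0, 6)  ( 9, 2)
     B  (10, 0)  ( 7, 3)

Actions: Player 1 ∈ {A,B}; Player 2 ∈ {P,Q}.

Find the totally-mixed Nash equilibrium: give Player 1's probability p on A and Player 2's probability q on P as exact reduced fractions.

P1 indiff ⇒ q·0+(1-q)·9 = q·10+(1-q)·7 ⇒ q(-10) = (1-q)(-2) ⇒ q = 1/6
P2 indiff ⇒ p·6+(1-p)·0 = p·2+(1-p)·3 ⇒ p(4) = (1-p)(3) ⇒ p = 3/7

P1 mixes 3/7 on A; P2 mixes 1/6 on P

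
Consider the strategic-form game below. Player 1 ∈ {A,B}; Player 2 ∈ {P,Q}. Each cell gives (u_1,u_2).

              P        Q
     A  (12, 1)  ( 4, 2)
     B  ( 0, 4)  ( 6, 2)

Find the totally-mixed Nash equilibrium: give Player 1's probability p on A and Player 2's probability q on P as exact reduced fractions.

p=2/3, q=1/7

P1 indiff ⇒ q·12+(1-q)·4 = q·0+(1-q)·6 ⇒ q(12) = (1-q)(2) ⇒ q = 1/7
P2 indiff ⇒ p·1+(1-p)·4 = p·2+(1-p)·2 ⇒ p(-1) = (1-p)(-2) ⇒ p = 2/3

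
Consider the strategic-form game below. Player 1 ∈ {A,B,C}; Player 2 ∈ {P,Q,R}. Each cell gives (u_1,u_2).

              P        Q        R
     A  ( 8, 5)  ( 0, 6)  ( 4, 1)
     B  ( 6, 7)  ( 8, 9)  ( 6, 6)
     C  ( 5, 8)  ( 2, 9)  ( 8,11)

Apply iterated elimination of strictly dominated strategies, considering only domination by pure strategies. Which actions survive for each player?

Survivors P1:{B,C} P2:{Q,R}

P2 drop P (Q beats it: A:6>5 B:9>7 C:9>8)
P1 drop A (B beats it: Q:8>0 R:6>4)
P1→{B,C} P2→{Q,R}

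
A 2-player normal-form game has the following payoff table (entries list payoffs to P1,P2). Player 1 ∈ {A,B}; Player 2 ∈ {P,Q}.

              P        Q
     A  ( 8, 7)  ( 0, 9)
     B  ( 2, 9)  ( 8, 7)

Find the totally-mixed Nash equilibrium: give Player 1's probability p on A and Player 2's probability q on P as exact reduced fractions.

P1 mixes 1/2 on A; P2 mixes 4/7 on P

P1 indiff ⇒ q·8+(1-q)·0 = q·2+(1-q)·8 ⇒ q(6) = (1-q)(8) ⇒ q = 4/7
P2 indiff ⇒ p·7+(1-p)·9 = p·9+(1-p)·7 ⇒ p(-2) = (1-p)(-2) ⇒ p = 1/2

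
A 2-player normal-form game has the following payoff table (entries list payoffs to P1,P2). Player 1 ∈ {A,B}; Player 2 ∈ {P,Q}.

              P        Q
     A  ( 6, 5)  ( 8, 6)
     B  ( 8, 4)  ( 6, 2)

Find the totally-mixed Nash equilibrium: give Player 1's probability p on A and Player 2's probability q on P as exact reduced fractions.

p=2/3, q=1/2

P1 indiff ⇒ q·6+(1-q)·8 = q·8+(1-q)·6 ⇒ q(-2) = (1-q)(-2) ⇒ q = 1/2
P2 indiff ⇒ p·5+(1-p)·4 = p·6+(1-p)·2 ⇒ p(-1) = (1-p)(-2) ⇒ p = 2/3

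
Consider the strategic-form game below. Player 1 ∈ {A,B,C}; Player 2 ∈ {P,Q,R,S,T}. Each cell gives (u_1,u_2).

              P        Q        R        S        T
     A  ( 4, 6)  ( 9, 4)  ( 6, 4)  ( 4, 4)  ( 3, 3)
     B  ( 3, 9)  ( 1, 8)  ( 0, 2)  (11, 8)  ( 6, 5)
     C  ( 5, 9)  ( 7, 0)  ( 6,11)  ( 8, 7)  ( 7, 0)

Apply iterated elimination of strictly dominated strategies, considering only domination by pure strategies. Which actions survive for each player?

P2 drop Q (P beats it: A:6>4 B:9>8 C:9>0)
P2 drop S (P beats it: A:6>4 B:9>8 C:9>7)
P1 drop B (C beats it: P:5>3 R:6>0 T:7>6)
P2 drop T (P beats it: A:6>3 C:9>0)
P1→{A,C} P2→{P,R}

Survivors P1:{A,C} P2:{P,R}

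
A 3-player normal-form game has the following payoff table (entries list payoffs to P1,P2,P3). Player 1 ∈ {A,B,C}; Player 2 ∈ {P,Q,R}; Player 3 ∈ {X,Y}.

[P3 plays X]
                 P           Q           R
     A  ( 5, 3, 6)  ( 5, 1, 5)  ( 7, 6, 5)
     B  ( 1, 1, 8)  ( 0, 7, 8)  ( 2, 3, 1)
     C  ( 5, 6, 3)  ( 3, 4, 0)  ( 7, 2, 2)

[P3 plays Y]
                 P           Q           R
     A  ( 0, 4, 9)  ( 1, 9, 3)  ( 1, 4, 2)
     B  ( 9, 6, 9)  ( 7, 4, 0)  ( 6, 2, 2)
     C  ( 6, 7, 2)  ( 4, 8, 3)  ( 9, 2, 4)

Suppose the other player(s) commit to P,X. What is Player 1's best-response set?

u_1(A vs P,X) = 5
u_1(B vs P,X) = 1
u_1(C vs P,X) = 5
max payoff 5 at {A,C}

argmax u_1 = {A,C}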